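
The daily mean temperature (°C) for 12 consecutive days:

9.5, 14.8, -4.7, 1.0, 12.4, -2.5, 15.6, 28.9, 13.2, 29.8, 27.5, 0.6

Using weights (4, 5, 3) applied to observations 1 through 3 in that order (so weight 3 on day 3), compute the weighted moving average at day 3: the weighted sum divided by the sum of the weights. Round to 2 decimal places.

Weighted sum: 4·9.5 + 5·14.8 + 3·-4.7 = 38.0 + 74.0 + -14.1 = 97.9
Weight total: 4 + 5 + 3 = 12
WMA = 97.9 / 12 = 8.16

8.16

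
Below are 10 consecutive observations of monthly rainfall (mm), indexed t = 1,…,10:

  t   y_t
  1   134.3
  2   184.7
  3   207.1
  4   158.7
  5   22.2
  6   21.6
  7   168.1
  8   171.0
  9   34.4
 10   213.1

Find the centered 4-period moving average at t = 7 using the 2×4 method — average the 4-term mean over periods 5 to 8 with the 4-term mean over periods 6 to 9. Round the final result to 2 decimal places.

Sum over 5–8: 22.2 + 21.6 + 168.1 + 171.0 = 382.9
Sum over 6–9: 21.6 + 168.1 + 171.0 + 34.4 = 395.1
CMA at t=7 = (382.9 + 395.1) / (2·4) = 778.0 / 8 = 97.25

97.25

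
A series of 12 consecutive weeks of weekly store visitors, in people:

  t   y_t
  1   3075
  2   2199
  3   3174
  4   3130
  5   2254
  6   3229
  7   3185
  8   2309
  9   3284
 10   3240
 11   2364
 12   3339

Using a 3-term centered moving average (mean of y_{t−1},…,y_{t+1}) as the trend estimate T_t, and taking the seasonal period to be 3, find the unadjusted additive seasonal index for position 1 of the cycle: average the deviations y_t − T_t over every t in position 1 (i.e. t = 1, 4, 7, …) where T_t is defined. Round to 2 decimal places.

Season position 1 occurs at t = 4, 7, 10 (where T_t is defined).
t=4: T_4 = 2852.6667; y_4 − T_4 = 3130 − 2852.6667 = 277.3333
t=7: T_7 = 2907.6667; y_7 − T_7 = 3185 − 2907.6667 = 277.3333
t=10: T_10 = 2962.6667; y_10 − T_10 = 3240 − 2962.6667 = 277.3333
Mean deviation: (277.3333 + 277.3333 + 277.3333) / 3 = 277.33

277.33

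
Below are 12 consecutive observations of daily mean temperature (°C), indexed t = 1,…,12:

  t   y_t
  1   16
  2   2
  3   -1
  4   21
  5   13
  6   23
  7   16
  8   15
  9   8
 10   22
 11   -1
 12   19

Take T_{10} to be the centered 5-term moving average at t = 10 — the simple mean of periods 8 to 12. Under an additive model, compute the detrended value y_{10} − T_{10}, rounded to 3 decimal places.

9.400

Trend T_10 = (15 + 8 + 22 + (-1) + 19) / 5 = 63/5 = 12.60000
Detrended value: 22 − 12.60000 = 9.400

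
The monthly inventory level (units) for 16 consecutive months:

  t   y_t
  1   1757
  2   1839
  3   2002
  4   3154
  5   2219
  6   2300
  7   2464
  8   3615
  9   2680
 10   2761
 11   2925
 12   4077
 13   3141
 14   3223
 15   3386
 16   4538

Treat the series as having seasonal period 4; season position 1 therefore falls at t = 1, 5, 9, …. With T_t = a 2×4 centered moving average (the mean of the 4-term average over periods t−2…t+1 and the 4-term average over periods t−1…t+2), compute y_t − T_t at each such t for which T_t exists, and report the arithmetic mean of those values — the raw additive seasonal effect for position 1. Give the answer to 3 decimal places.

-257.750

Season position 1 occurs at t = 5, 9, 13 (where T_t is defined).
t=5: T_5 = 2476.50000; y_5 − T_5 = 2219 − 2476.50000 = -257.50000
t=9: T_9 = 2937.62500; y_9 − T_9 = 2680 − 2937.62500 = -257.62500
t=13: T_13 = 3399.12500; y_13 − T_13 = 3141 − 3399.12500 = -258.12500
Mean deviation: (-257.50000 + -257.62500 + -258.12500) / 3 = -257.750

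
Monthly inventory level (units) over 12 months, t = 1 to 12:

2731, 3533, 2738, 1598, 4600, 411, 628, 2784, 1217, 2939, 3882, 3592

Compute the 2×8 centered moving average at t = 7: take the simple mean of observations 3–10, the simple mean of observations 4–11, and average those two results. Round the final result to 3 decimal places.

Sum over 3–10: 2738 + 1598 + 4600 + 411 + 628 + 2784 + 1217 + 2939 = 16915
Sum over 4–11: 1598 + 4600 + 411 + 628 + 2784 + 1217 + 2939 + 3882 = 18059
CMA at t=7 = (16915 + 18059) / (2·8) = 34974 / 16 = 2185.875

2185.875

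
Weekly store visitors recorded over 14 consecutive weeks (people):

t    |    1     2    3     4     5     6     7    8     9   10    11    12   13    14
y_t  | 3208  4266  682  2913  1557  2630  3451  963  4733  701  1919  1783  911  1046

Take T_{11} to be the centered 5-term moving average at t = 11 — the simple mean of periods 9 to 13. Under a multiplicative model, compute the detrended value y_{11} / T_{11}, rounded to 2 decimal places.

Trend T_11 = (4733 + 701 + 1919 + 1783 + 911) / 5 = 10047/5 = 2009.4000
Ratio to trend: 1919 / 2009.4000 = 0.96

0.96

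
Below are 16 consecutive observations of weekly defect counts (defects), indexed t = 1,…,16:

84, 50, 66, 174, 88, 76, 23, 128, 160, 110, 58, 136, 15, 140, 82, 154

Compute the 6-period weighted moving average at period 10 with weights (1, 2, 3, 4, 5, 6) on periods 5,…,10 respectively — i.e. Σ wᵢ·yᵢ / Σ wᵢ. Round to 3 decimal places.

108.619

Weighted sum: 1·88 + 2·76 + 3·23 + 4·128 + 5·160 + 6·110 = 88 + 152 + 69 + 512 + 800 + 660 = 2281
Weight total: 1 + 2 + 3 + 4 + 5 + 6 = 21
WMA = 2281 / 21 = 108.619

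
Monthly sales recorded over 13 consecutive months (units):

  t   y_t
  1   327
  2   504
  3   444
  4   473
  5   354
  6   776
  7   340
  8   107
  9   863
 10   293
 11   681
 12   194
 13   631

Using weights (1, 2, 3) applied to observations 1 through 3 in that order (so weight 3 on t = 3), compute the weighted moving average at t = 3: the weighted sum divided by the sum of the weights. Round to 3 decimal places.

Weighted sum: 1·327 + 2·504 + 3·444 = 327 + 1008 + 1332 = 2667
Weight total: 1 + 2 + 3 = 6
WMA = 2667 / 6 = 444.500

444.500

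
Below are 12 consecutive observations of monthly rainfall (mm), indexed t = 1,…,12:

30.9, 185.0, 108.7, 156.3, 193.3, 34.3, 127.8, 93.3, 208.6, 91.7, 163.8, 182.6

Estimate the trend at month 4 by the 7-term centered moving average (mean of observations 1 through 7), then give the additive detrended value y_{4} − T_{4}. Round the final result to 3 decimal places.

36.829

Trend T_4 = (30.9 + 185.0 + 108.7 + 156.3 + 193.3 + 34.3 + 127.8) / 7 = 836.3/7 = 119.47143
Detrended value: 156.3 − 119.47143 = 36.829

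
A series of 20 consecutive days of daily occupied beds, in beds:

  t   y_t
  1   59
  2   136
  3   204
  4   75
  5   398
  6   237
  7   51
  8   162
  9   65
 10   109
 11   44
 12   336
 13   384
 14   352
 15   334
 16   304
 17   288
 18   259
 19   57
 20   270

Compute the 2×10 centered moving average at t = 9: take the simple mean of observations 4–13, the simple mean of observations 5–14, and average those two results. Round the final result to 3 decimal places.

199.950

Sum over 4–13: 75 + 398 + 237 + 51 + 162 + 65 + 109 + 44 + 336 + 384 = 1861
Sum over 5–14: 398 + 237 + 51 + 162 + 65 + 109 + 44 + 336 + 384 + 352 = 2138
CMA at t=9 = (1861 + 2138) / (2·10) = 3999 / 20 = 199.950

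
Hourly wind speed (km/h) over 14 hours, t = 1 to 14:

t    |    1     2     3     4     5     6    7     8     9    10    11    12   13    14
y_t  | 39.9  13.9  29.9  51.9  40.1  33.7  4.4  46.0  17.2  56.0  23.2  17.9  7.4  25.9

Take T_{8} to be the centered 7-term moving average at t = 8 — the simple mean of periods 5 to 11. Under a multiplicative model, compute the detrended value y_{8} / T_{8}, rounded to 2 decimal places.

1.46

Trend T_8 = (40.1 + 33.7 + 4.4 + 46.0 + 17.2 + 56.0 + 23.2) / 7 = 220.6/7 = 31.5143
Ratio to trend: 46.0 / 31.5143 = 1.46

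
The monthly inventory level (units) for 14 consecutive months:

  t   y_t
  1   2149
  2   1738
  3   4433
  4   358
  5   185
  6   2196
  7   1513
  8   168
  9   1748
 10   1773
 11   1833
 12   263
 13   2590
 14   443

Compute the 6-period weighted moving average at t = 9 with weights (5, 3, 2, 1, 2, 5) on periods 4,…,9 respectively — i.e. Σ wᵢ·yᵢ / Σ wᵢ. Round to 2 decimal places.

962.56

Weighted sum: 5·358 + 3·185 + 2·2196 + 1·1513 + 2·168 + 5·1748 = 1790 + 555 + 4392 + 1513 + 336 + 8740 = 17326
Weight total: 5 + 3 + 2 + 1 + 2 + 5 = 18
WMA = 17326 / 18 = 962.56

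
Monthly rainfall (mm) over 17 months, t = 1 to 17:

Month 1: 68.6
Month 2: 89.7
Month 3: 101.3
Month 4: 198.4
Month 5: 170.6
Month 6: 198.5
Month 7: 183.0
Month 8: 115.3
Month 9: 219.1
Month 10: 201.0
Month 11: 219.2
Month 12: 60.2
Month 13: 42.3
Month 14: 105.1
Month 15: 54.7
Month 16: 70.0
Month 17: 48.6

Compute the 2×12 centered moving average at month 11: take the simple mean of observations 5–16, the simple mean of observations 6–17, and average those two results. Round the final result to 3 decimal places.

131.500

Sum over 5–16: 170.6 + 198.5 + 183.0 + 115.3 + 219.1 + 201.0 + 219.2 + 60.2 + 42.3 + 105.1 + 54.7 + 70.0 = 1639.0
Sum over 6–17: 198.5 + 183.0 + 115.3 + 219.1 + 201.0 + 219.2 + 60.2 + 42.3 + 105.1 + 54.7 + 70.0 + 48.6 = 1517.0
CMA at t=11 = (1639.0 + 1517.0) / (2·12) = 3156.0 / 24 = 131.500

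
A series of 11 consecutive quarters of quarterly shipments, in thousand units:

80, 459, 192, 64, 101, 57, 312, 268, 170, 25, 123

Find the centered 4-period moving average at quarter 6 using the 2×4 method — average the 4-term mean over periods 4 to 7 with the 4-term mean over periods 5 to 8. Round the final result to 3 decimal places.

Sum over 4–7: 64 + 101 + 57 + 312 = 534
Sum over 5–8: 101 + 57 + 312 + 268 = 738
CMA at t=6 = (534 + 738) / (2·4) = 1272 / 8 = 159.000

159.000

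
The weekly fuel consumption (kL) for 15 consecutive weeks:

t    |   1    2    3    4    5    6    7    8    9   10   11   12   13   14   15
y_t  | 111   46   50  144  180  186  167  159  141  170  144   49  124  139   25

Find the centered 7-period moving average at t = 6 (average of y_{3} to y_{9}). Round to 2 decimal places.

146.71

Sum of periods 3–9: 50 + 144 + 180 + 186 + 167 + 159 + 141 = 1027
Divide by 7: 1027 / 7 = 146.71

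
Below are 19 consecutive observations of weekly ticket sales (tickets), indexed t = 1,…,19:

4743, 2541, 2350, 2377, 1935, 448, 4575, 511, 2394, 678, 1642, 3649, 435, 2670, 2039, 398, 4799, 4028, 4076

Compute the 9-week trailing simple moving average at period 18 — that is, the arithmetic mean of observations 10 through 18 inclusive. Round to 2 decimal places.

2259.78

Sum of periods 10–18: 678 + 1642 + 3649 + 435 + 2670 + 2039 + 398 + 4799 + 4028 = 20338
Divide by 9: 20338 / 9 = 2259.78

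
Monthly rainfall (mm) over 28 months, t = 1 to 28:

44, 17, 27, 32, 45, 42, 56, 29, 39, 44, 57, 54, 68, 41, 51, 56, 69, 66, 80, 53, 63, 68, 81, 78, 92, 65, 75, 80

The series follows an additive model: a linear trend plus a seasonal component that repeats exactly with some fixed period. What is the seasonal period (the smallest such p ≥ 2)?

First differences y_{t+1} − y_t: -27, 10, 5, 13, -3, 14, -27, 10, 5, 13, -3, 14, -27, 10, …
The difference pattern repeats every 6 terms and not for any smaller step, so p = 6.

6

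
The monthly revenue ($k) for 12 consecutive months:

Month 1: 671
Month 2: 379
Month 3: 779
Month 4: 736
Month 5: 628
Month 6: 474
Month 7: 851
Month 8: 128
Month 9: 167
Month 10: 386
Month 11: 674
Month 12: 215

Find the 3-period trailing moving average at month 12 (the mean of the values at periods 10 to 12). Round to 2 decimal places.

Sum of periods 10–12: 386 + 674 + 215 = 1275
Divide by 3: 1275 / 3 = 425.00

425.00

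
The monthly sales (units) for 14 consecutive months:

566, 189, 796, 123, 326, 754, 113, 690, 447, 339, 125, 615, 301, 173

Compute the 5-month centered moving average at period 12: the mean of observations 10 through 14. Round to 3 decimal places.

Sum of periods 10–14: 339 + 125 + 615 + 301 + 173 = 1553
Divide by 5: 1553 / 5 = 310.600

310.600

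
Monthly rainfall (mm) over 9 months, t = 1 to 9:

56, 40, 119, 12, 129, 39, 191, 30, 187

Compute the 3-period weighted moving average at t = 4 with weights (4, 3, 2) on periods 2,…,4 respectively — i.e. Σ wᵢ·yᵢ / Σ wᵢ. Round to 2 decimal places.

Weighted sum: 4·40 + 3·119 + 2·12 = 160 + 357 + 24 = 541
Weight total: 4 + 3 + 2 = 9
WMA = 541 / 9 = 60.11

60.11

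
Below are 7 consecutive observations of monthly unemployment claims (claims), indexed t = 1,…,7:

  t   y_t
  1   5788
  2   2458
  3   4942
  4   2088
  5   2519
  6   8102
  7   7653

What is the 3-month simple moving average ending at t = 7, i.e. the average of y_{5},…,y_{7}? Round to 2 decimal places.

6091.33

Sum of periods 5–7: 2519 + 8102 + 7653 = 18274
Divide by 3: 18274 / 3 = 6091.33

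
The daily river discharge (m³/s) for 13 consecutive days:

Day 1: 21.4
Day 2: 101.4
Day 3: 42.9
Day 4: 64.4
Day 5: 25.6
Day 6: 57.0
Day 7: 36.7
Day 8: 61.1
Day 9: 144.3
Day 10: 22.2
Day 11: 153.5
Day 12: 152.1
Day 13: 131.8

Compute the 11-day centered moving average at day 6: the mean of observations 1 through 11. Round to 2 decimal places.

Sum of periods 1–11: 21.4 + 101.4 + 42.9 + 64.4 + 25.6 + 57.0 + 36.7 + 61.1 + 144.3 + 22.2 + 153.5 = 730.5
Divide by 11: 730.5 / 11 = 66.41

66.41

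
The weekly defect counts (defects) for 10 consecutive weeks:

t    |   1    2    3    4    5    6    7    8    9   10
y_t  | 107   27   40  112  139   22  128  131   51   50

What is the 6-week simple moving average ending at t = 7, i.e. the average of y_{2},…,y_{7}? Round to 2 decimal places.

Sum of periods 2–7: 27 + 40 + 112 + 139 + 22 + 128 = 468
Divide by 6: 468 / 6 = 78.00

78.00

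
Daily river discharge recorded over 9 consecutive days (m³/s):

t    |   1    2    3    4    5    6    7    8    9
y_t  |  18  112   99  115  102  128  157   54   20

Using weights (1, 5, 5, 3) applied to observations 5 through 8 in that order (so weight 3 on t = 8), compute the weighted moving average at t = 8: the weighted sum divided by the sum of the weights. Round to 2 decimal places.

120.64

Weighted sum: 1·102 + 5·128 + 5·157 + 3·54 = 102 + 640 + 785 + 162 = 1689
Weight total: 1 + 5 + 5 + 3 = 14
WMA = 1689 / 14 = 120.64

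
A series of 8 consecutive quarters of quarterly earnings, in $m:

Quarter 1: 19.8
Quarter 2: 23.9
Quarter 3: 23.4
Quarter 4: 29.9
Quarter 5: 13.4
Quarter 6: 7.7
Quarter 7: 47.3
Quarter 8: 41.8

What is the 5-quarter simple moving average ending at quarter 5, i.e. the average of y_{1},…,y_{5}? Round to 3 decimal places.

Sum of periods 1–5: 19.8 + 23.9 + 23.4 + 29.9 + 13.4 = 110.4
Divide by 5: 110.4 / 5 = 22.080

22.080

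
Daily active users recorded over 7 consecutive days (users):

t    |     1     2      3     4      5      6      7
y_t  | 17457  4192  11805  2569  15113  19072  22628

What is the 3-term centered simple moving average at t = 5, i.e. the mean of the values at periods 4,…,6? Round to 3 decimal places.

Sum of periods 4–6: 2569 + 15113 + 19072 = 36754
Divide by 3: 36754 / 3 = 12251.333

12251.333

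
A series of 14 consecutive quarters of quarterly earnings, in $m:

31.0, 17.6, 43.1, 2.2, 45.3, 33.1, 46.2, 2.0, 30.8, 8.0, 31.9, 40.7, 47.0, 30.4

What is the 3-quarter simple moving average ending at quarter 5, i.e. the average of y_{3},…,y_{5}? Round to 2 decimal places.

Sum of periods 3–5: 43.1 + 2.2 + 45.3 = 90.6
Divide by 3: 90.6 / 3 = 30.20

30.20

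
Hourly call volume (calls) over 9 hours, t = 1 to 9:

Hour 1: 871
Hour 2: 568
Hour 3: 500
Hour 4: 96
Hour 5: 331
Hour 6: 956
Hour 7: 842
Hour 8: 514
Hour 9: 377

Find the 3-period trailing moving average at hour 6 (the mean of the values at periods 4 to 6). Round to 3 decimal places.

461.000

Sum of periods 4–6: 96 + 331 + 956 = 1383
Divide by 3: 1383 / 3 = 461.000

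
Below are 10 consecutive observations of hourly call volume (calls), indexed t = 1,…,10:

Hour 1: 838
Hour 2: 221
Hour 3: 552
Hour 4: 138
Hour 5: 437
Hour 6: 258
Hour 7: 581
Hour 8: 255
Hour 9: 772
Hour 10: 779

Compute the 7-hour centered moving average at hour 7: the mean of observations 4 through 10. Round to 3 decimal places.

Sum of periods 4–10: 138 + 437 + 258 + 581 + 255 + 772 + 779 = 3220
Divide by 7: 3220 / 7 = 460.000

460.000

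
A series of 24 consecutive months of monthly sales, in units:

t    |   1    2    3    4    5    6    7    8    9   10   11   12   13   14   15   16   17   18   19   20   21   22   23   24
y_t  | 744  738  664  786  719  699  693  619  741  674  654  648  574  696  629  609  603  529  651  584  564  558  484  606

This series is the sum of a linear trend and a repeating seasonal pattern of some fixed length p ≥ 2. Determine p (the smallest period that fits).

5

First differences y_{t+1} − y_t: -6, -74, 122, -67, -20, -6, -74, 122, -67, -20, -6, -74, …
The difference pattern repeats every 5 terms and not for any smaller step, so p = 5.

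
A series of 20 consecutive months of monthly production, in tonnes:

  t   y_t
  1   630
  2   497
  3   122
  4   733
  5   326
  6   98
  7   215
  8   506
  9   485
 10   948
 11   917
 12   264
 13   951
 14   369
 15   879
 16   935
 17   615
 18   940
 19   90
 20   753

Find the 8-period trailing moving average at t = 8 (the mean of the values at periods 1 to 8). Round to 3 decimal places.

Sum of periods 1–8: 630 + 497 + 122 + 733 + 326 + 98 + 215 + 506 = 3127
Divide by 8: 3127 / 8 = 390.875

390.875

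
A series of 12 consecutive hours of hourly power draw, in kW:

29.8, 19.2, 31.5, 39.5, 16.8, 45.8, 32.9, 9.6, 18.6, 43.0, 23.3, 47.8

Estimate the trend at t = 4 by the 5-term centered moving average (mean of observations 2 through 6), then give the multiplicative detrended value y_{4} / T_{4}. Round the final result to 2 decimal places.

Trend T_4 = (19.2 + 31.5 + 39.5 + 16.8 + 45.8) / 5 = 152.8/5 = 30.5600
Ratio to trend: 39.5 / 30.5600 = 1.29

1.29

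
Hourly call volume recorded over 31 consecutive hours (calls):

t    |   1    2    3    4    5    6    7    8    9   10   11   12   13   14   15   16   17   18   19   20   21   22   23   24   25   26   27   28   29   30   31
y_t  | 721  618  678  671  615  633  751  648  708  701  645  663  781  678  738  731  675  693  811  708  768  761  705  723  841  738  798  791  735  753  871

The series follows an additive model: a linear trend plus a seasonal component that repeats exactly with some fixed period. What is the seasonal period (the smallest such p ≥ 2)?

First differences y_{t+1} − y_t: -103, 60, -7, -56, 18, 118, -103, 60, -7, -56, 18, 118, -103, 60, …
The difference pattern repeats every 6 terms and not for any smaller step, so p = 6.

6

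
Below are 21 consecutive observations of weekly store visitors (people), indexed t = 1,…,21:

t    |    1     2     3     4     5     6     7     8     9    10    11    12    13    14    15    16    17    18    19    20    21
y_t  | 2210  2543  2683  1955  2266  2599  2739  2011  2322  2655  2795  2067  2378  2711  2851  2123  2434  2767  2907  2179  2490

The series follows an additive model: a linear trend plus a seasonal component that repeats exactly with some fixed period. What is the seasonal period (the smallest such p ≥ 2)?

4

First differences y_{t+1} − y_t: 333, 140, -728, 311, 333, 140, -728, 311, 333, 140, …
The difference pattern repeats every 4 terms and not for any smaller step, so p = 4.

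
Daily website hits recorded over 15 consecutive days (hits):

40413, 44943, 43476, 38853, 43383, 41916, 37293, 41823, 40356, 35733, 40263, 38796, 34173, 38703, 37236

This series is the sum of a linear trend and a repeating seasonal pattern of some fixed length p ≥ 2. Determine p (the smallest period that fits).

First differences y_{t+1} − y_t: 4530, -1467, -4623, 4530, -1467, -4623, 4530, -1467, …
The difference pattern repeats every 3 terms and not for any smaller step, so p = 3.

3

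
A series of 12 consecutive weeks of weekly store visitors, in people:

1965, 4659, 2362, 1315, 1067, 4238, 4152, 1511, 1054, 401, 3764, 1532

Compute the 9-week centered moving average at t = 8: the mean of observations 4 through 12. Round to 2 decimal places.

Sum of periods 4–12: 1315 + 1067 + 4238 + 4152 + 1511 + 1054 + 401 + 3764 + 1532 = 19034
Divide by 9: 19034 / 9 = 2114.89

2114.89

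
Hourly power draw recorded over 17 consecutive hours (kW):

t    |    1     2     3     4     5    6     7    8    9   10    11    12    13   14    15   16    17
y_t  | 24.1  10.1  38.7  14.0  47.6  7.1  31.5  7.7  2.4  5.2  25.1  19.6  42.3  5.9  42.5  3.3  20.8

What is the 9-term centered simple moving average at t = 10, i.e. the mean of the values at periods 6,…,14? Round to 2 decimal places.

16.31

Sum of periods 6–14: 7.1 + 31.5 + 7.7 + 2.4 + 5.2 + 25.1 + 19.6 + 42.3 + 5.9 = 146.8
Divide by 9: 146.8 / 9 = 16.31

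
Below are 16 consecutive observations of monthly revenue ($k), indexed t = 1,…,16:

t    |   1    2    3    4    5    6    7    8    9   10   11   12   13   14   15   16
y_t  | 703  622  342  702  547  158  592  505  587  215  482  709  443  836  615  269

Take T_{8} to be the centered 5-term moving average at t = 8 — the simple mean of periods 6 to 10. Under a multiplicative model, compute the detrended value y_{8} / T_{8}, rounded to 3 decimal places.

Trend T_8 = (158 + 592 + 505 + 587 + 215) / 5 = 2057/5 = 411.40000
Ratio to trend: 505 / 411.40000 = 1.228

1.228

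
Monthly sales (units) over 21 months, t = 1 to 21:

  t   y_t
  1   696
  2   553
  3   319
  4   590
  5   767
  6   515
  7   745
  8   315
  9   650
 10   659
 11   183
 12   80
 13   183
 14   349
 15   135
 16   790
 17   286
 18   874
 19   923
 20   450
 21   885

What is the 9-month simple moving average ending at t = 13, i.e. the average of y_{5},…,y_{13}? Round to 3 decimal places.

Sum of periods 5–13: 767 + 515 + 745 + 315 + 650 + 659 + 183 + 80 + 183 = 4097
Divide by 9: 4097 / 9 = 455.222

455.222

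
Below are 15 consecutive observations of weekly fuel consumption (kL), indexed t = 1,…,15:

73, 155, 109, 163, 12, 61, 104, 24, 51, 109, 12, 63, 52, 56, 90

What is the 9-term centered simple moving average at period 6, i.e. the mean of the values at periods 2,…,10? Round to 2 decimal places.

Sum of periods 2–10: 155 + 109 + 163 + 12 + 61 + 104 + 24 + 51 + 109 = 788
Divide by 9: 788 / 9 = 87.56

87.56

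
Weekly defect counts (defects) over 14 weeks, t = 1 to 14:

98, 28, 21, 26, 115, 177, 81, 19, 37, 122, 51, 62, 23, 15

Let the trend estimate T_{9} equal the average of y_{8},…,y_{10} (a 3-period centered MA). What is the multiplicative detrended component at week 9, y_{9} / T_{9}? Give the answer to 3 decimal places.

0.624

Trend T_9 = (19 + 37 + 122) / 3 = 178/3 = 59.33333
Ratio to trend: 37 / 59.33333 = 0.624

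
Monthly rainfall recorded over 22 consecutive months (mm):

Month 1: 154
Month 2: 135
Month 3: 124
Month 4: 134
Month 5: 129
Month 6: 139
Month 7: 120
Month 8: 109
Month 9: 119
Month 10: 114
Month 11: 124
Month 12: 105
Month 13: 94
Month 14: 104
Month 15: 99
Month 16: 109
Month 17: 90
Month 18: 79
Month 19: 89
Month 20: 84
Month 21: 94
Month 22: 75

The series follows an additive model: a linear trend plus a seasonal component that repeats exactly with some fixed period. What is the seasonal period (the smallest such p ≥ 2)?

First differences y_{t+1} − y_t: -19, -11, 10, -5, 10, -19, -11, 10, -5, 10, -19, -11, …
The difference pattern repeats every 5 terms and not for any smaller step, so p = 5.

5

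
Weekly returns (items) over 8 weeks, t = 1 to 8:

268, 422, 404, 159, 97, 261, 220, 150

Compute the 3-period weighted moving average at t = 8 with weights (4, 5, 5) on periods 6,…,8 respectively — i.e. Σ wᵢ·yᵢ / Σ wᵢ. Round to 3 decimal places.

206.714

Weighted sum: 4·261 + 5·220 + 5·150 = 1044 + 1100 + 750 = 2894
Weight total: 4 + 5 + 5 = 14
WMA = 2894 / 14 = 206.714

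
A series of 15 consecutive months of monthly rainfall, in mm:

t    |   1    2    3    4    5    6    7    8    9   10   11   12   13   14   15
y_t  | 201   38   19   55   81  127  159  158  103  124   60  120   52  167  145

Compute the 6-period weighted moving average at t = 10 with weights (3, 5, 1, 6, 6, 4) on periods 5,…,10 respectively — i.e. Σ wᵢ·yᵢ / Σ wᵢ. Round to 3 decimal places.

123.960

Weighted sum: 3·81 + 5·127 + 1·159 + 6·158 + 6·103 + 4·124 = 243 + 635 + 159 + 948 + 618 + 496 = 3099
Weight total: 3 + 5 + 1 + 6 + 6 + 4 = 25
WMA = 3099 / 25 = 123.960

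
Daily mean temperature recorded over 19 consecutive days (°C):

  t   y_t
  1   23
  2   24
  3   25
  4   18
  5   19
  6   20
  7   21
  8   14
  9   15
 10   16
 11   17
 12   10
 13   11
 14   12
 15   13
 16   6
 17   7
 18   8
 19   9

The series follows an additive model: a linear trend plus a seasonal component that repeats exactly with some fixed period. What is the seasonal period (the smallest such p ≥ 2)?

First differences y_{t+1} − y_t: 1, 1, -7, 1, 1, 1, -7, 1, 1, 1, …
The difference pattern repeats every 4 terms and not for any smaller step, so p = 4.

4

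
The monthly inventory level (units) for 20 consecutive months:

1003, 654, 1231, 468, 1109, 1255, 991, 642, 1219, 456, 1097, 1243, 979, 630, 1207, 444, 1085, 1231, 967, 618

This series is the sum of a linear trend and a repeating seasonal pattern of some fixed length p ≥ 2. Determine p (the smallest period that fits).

6

First differences y_{t+1} − y_t: -349, 577, -763, 641, 146, -264, -349, 577, -763, 641, 146, -264, -349, 577, …
The difference pattern repeats every 6 terms and not for any smaller step, so p = 6.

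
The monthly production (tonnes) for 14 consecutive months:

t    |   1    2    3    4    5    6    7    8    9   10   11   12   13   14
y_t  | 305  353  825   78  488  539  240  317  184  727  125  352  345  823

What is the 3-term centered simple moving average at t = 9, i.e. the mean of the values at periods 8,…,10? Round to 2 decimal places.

Sum of periods 8–10: 317 + 184 + 727 = 1228
Divide by 3: 1228 / 3 = 409.33

409.33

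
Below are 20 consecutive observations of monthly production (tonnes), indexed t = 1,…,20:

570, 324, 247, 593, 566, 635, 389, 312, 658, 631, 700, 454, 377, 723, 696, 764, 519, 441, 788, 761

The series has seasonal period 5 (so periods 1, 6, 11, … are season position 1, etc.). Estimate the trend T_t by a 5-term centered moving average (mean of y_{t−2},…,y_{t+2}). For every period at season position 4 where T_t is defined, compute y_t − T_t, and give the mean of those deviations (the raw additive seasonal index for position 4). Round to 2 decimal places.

Season position 4 occurs at t = 4, 9, 14 (where T_t is defined).
t=4: T_4 = 473.0000; y_4 − T_4 = 593 − 473.0000 = 120.0000
t=9: T_9 = 538.0000; y_9 − T_9 = 658 − 538.0000 = 120.0000
t=14: T_14 = 602.8000; y_14 − T_14 = 723 − 602.8000 = 120.2000
Mean deviation: (120.0000 + 120.0000 + 120.2000) / 3 = 120.07

120.07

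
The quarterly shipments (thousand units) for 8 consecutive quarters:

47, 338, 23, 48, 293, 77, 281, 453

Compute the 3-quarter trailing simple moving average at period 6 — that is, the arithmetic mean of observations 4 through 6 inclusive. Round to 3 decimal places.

139.333

Sum of periods 4–6: 48 + 293 + 77 = 418
Divide by 3: 418 / 3 = 139.333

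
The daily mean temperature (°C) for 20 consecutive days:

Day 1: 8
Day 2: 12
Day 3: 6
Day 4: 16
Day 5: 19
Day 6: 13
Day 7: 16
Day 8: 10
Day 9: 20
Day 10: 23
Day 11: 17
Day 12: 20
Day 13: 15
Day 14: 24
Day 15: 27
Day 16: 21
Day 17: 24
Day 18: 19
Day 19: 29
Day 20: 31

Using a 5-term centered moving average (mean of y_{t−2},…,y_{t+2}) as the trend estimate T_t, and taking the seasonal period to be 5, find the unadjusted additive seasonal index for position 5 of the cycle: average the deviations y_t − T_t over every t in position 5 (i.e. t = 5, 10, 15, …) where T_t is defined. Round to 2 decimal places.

4.93

Season position 5 occurs at t = 5, 10, 15 (where T_t is defined).
t=5: T_5 = 14.0000; y_5 − T_5 = 19 − 14.0000 = 5.0000
t=10: T_10 = 18.0000; y_10 − T_10 = 23 − 18.0000 = 5.0000
t=15: T_15 = 22.2000; y_15 − T_15 = 27 − 22.2000 = 4.8000
Mean deviation: (5.0000 + 5.0000 + 4.8000) / 3 = 4.93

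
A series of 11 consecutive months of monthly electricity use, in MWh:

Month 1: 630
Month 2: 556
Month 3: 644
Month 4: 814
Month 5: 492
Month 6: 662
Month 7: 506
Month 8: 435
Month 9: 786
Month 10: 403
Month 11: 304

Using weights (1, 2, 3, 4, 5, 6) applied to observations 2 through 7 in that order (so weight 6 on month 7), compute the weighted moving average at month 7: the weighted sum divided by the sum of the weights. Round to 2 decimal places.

Weighted sum: 1·556 + 2·644 + 3·814 + 4·492 + 5·662 + 6·506 = 556 + 1288 + 2442 + 1968 + 3310 + 3036 = 12600
Weight total: 1 + 2 + 3 + 4 + 5 + 6 = 21
WMA = 12600 / 21 = 600.00

600.00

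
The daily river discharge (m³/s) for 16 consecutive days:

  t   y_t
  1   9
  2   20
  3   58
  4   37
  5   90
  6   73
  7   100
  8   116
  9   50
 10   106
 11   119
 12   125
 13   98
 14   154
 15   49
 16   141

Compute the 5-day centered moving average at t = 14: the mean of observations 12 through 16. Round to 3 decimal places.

113.400

Sum of periods 12–16: 125 + 98 + 154 + 49 + 141 = 567
Divide by 5: 567 / 5 = 113.400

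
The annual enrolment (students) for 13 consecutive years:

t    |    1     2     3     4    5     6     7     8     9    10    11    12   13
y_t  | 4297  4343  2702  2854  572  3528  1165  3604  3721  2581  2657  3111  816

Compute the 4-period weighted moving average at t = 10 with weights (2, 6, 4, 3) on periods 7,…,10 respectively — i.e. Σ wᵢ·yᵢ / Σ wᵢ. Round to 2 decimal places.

3105.40

Weighted sum: 2·1165 + 6·3604 + 4·3721 + 3·2581 = 2330 + 21624 + 14884 + 7743 = 46581
Weight total: 2 + 6 + 4 + 3 = 15
WMA = 46581 / 15 = 3105.40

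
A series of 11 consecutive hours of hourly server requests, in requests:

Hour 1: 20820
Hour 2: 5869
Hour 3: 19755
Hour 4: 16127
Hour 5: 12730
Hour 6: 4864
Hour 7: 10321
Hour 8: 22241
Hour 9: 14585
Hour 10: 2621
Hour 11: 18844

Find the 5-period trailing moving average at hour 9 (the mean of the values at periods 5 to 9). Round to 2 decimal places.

Sum of periods 5–9: 12730 + 4864 + 10321 + 22241 + 14585 = 64741
Divide by 5: 64741 / 5 = 12948.20

12948.20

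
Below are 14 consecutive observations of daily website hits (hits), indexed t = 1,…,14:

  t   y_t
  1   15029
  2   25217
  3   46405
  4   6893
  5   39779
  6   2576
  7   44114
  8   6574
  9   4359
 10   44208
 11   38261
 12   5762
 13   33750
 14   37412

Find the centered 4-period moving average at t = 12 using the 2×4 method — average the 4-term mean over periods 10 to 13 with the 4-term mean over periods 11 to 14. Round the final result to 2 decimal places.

29645.75

Sum over 10–13: 44208 + 38261 + 5762 + 33750 = 121981
Sum over 11–14: 38261 + 5762 + 33750 + 37412 = 115185
CMA at t=12 = (121981 + 115185) / (2·4) = 237166 / 8 = 29645.75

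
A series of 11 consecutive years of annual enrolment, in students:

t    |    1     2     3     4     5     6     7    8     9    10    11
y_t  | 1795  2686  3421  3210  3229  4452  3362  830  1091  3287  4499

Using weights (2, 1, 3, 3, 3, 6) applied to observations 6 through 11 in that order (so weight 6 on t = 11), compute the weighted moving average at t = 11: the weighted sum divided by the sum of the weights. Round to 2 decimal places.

Weighted sum: 2·4452 + 1·3362 + 3·830 + 3·1091 + 3·3287 + 6·4499 = 8904 + 3362 + 2490 + 3273 + 9861 + 26994 = 54884
Weight total: 2 + 1 + 3 + 3 + 3 + 6 = 18
WMA = 54884 / 18 = 3049.11

3049.11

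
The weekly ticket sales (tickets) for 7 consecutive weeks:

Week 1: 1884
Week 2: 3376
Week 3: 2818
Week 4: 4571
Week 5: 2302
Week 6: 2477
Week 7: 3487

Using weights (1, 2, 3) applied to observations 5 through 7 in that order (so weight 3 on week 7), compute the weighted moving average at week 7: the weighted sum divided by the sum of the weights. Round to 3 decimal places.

Weighted sum: 1·2302 + 2·2477 + 3·3487 = 2302 + 4954 + 10461 = 17717
Weight total: 1 + 2 + 3 = 6
WMA = 17717 / 6 = 2952.833

2952.833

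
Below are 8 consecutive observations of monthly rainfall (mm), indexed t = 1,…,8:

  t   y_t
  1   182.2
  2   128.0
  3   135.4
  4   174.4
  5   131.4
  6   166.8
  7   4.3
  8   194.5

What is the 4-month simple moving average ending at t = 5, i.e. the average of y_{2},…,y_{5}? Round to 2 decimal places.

142.30

Sum of periods 2–5: 128.0 + 135.4 + 174.4 + 131.4 = 569.2
Divide by 4: 569.2 / 4 = 142.30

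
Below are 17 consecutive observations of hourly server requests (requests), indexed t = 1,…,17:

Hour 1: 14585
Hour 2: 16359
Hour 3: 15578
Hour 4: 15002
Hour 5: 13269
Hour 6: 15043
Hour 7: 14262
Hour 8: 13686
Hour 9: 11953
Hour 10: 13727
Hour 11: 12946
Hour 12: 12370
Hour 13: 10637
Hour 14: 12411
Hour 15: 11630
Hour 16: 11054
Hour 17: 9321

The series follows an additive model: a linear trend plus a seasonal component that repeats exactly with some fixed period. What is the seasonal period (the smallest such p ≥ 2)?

4

First differences y_{t+1} − y_t: 1774, -781, -576, -1733, 1774, -781, -576, -1733, 1774, -781, …
The difference pattern repeats every 4 terms and not for any smaller step, so p = 4.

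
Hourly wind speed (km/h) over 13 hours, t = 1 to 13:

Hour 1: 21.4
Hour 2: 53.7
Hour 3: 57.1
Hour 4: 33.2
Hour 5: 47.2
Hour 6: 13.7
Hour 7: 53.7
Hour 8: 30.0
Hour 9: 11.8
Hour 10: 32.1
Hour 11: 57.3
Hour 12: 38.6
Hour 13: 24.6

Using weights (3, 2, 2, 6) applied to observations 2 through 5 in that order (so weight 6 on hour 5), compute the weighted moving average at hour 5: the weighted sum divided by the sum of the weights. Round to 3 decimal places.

48.069

Weighted sum: 3·53.7 + 2·57.1 + 2·33.2 + 6·47.2 = 161.1 + 114.2 + 66.4 + 283.2 = 624.9
Weight total: 3 + 2 + 2 + 6 = 13
WMA = 624.9 / 13 = 48.069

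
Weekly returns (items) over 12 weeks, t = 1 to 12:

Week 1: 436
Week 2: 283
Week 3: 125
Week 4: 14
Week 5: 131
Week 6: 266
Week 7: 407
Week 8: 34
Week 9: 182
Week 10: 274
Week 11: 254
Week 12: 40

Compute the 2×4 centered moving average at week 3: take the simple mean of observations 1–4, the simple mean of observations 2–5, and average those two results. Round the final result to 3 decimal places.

Sum over 1–4: 436 + 283 + 125 + 14 = 858
Sum over 2–5: 283 + 125 + 14 + 131 = 553
CMA at t=3 = (858 + 553) / (2·4) = 1411 / 8 = 176.375

176.375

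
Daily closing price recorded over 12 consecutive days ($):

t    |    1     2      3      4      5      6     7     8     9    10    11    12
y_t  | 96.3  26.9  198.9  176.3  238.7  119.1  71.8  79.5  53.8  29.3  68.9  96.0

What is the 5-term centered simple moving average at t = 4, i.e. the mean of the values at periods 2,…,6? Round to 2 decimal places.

Sum of periods 2–6: 26.9 + 198.9 + 176.3 + 238.7 + 119.1 = 759.9
Divide by 5: 759.9 / 5 = 151.98

151.98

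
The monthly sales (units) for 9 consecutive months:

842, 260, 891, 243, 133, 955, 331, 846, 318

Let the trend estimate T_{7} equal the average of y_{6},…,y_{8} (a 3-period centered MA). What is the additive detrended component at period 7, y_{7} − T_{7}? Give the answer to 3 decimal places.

Trend T_7 = (955 + 331 + 846) / 3 = 2132/3 = 710.66667
Detrended value: 331 − 710.66667 = -379.667

-379.667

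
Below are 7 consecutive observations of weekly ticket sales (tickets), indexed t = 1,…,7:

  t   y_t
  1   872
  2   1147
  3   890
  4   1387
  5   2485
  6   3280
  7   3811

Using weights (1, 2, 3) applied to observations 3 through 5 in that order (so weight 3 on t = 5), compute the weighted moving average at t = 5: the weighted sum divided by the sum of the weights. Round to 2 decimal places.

1853.17

Weighted sum: 1·890 + 2·1387 + 3·2485 = 890 + 2774 + 7455 = 11119
Weight total: 1 + 2 + 3 = 6
WMA = 11119 / 6 = 1853.17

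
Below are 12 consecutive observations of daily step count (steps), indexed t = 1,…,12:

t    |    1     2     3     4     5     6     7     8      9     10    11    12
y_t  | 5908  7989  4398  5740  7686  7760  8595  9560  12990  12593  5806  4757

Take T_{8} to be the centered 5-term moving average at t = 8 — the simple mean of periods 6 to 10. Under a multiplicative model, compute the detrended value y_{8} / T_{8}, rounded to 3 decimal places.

0.928

Trend T_8 = (7760 + 8595 + 9560 + 12990 + 12593) / 5 = 51498/5 = 10299.60000
Ratio to trend: 9560 / 10299.60000 = 0.928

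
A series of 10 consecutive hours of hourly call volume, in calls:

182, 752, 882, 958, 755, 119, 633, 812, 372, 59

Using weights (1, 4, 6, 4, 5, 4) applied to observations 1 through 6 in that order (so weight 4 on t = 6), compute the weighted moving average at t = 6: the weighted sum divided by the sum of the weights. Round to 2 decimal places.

Weighted sum: 1·182 + 4·752 + 6·882 + 4·958 + 5·755 + 4·119 = 182 + 3008 + 5292 + 3832 + 3775 + 476 = 16565
Weight total: 1 + 4 + 6 + 4 + 5 + 4 = 24
WMA = 16565 / 24 = 690.21

690.21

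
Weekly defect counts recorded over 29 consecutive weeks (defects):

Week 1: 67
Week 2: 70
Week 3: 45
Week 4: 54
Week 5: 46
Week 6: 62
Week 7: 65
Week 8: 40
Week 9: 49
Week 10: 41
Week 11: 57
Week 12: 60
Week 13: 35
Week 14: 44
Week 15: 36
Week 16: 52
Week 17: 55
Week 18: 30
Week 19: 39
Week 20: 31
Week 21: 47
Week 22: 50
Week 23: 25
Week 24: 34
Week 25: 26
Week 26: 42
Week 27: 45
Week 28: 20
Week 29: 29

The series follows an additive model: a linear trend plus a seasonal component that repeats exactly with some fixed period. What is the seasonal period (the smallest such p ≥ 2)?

First differences y_{t+1} − y_t: 3, -25, 9, -8, 16, 3, -25, 9, -8, 16, 3, -25, …
The difference pattern repeats every 5 terms and not for any smaller step, so p = 5.

5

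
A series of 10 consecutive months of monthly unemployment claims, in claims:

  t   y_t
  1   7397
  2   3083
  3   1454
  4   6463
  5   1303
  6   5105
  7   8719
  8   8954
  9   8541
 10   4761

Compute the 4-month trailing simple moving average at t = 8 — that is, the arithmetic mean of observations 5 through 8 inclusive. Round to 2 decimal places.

Sum of periods 5–8: 1303 + 5105 + 8719 + 8954 = 24081
Divide by 4: 24081 / 4 = 6020.25

6020.25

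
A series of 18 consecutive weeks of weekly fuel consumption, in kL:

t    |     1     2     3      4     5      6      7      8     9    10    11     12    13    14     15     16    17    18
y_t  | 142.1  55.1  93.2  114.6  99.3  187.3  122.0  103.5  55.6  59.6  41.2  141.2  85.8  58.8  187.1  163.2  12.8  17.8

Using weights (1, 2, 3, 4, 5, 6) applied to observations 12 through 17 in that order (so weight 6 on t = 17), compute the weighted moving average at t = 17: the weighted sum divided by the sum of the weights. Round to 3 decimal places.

101.448

Weighted sum: 1·141.2 + 2·85.8 + 3·58.8 + 4·187.1 + 5·163.2 + 6·12.8 = 141.2 + 171.6 + 176.4 + 748.4 + 816.0 + 76.8 = 2130.4
Weight total: 1 + 2 + 3 + 4 + 5 + 6 = 21
WMA = 2130.4 / 21 = 101.448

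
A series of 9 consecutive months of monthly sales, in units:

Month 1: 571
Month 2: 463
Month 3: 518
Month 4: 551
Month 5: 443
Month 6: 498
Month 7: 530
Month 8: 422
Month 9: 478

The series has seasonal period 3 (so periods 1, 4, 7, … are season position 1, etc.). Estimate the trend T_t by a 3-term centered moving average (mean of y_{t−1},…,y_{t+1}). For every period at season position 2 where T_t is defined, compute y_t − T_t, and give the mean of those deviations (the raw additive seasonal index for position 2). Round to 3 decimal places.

Season position 2 occurs at t = 2, 5, 8 (where T_t is defined).
t=2: T_2 = 517.33333; y_2 − T_2 = 463 − 517.33333 = -54.33333
t=5: T_5 = 497.33333; y_5 − T_5 = 443 − 497.33333 = -54.33333
t=8: T_8 = 476.66667; y_8 − T_8 = 422 − 476.66667 = -54.66667
Mean deviation: (-54.33333 + -54.33333 + -54.66667) / 3 = -54.444

-54.444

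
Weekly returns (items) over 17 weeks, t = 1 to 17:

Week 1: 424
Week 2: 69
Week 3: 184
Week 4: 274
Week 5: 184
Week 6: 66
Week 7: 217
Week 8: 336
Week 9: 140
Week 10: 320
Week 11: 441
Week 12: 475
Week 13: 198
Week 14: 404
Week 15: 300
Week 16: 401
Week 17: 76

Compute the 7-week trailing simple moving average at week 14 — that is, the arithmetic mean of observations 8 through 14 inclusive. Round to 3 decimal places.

330.571

Sum of periods 8–14: 336 + 140 + 320 + 441 + 475 + 198 + 404 = 2314
Divide by 7: 2314 / 7 = 330.571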